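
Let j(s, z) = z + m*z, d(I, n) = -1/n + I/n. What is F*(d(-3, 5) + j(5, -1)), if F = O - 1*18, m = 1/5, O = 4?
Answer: 28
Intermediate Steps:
m = ⅕ ≈ 0.20000
j(s, z) = 6*z/5 (j(s, z) = z + z/5 = 6*z/5)
F = -14 (F = 4 - 1*18 = 4 - 18 = -14)
F*(d(-3, 5) + j(5, -1)) = -14*((-1 - 3)/5 + (6/5)*(-1)) = -14*((⅕)*(-4) - 6/5) = -14*(-⅘ - 6/5) = -14*(-2) = 28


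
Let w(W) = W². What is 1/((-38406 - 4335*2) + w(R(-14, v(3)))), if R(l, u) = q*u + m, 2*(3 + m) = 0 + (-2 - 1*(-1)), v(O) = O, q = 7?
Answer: -4/187079 ≈ -2.1381e-5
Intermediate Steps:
m = -7/2 (m = -3 + (0 + (-2 - 1*(-1)))/2 = -3 + (0 + (-2 + 1))/2 = -3 + (0 - 1)/2 = -3 + (½)*(-1) = -3 - ½ = -7/2 ≈ -3.5000)
R(l, u) = -7/2 + 7*u (R(l, u) = 7*u - 7/2 = -7/2 + 7*u)
1/((-38406 - 4335*2) + w(R(-14, v(3)))) = 1/((-38406 - 4335*2) + (-7/2 + 7*3)²) = 1/((-38406 - 1*8670) + (-7/2 + 21)²) = 1/((-38406 - 8670) + (35/2)²) = 1/(-47076 + 1225/4) = 1/(-187079/4) = -4/187079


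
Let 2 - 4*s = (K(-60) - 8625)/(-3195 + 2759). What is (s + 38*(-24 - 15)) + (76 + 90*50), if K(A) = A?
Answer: 5388123/1744 ≈ 3089.5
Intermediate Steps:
s = -7813/1744 (s = 1/2 - (-60 - 8625)/(4*(-3195 + 2759)) = 1/2 - (-8685)/(4*(-436)) = 1/2 - (-8685)*(-1)/(4*436) = 1/2 - 1/4*8685/436 = 1/2 - 8685/1744 = -7813/1744 ≈ -4.4799)
(s + 38*(-24 - 15)) + (76 + 90*50) = (-7813/1744 + 38*(-24 - 15)) + (76 + 90*50) = (-7813/1744 + 38*(-39)) + (76 + 4500) = (-7813/1744 - 1482) + 4576 = -2592421/1744 + 4576 = 5388123/1744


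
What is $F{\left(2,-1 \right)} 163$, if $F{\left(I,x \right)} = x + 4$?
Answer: $489$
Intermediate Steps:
$F{\left(I,x \right)} = 4 + x$
$F{\left(2,-1 \right)} 163 = \left(4 - 1\right) 163 = 3 \cdot 163 = 489$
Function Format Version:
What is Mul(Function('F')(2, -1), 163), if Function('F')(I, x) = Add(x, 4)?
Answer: 489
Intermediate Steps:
Function('F')(I, x) = Add(4, x)
Mul(Function('F')(2, -1), 163) = Mul(Add(4, -1), 163) = Mul(3, 163) = 489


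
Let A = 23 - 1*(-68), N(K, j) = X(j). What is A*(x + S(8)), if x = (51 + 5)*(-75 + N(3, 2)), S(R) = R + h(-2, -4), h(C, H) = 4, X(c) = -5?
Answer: -406588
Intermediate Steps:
N(K, j) = -5
A = 91 (A = 23 + 68 = 91)
S(R) = 4 + R (S(R) = R + 4 = 4 + R)
x = -4480 (x = (51 + 5)*(-75 - 5) = 56*(-80) = -4480)
A*(x + S(8)) = 91*(-4480 + (4 + 8)) = 91*(-4480 + 12) = 91*(-4468) = -406588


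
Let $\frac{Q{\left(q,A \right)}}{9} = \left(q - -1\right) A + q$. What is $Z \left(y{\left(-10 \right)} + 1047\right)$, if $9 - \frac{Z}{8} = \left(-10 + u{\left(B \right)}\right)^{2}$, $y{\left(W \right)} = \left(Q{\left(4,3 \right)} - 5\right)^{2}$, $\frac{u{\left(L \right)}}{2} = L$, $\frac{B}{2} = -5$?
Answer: $-203882184$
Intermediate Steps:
$B = -10$ ($B = 2 \left(-5\right) = -10$)
$u{\left(L \right)} = 2 L$
$Q{\left(q,A \right)} = 9 q + 9 A \left(1 + q\right)$ ($Q{\left(q,A \right)} = 9 \left(\left(q - -1\right) A + q\right) = 9 \left(\left(q + 1\right) A + q\right) = 9 \left(\left(1 + q\right) A + q\right) = 9 \left(A \left(1 + q\right) + q\right) = 9 \left(q + A \left(1 + q\right)\right) = 9 q + 9 A \left(1 + q\right)$)
$y{\left(W \right)} = 27556$ ($y{\left(W \right)} = \left(\left(9 \cdot 3 + 9 \cdot 4 + 9 \cdot 3 \cdot 4\right) - 5\right)^{2} = \left(\left(27 + 36 + 108\right) - 5\right)^{2} = \left(171 - 5\right)^{2} = 166^{2} = 27556$)
$Z = -7128$ ($Z = 72 - 8 \left(-10 + 2 \left(-10\right)\right)^{2} = 72 - 8 \left(-10 - 20\right)^{2} = 72 - 8 \left(-30\right)^{2} = 72 - 7200 = -7128$)
$Z \left(y{\left(-10 \right)} + 1047\right) = - 7128 \left(27556 + 1047\right) = \left(-7128\right) 28603 = -203882184$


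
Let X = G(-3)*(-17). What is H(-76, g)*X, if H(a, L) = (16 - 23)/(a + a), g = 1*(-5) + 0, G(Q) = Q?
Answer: 357/152 ≈ 2.3487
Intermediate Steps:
X = 51 (X = -3*(-17) = 51)
g = -5 (g = -5 + 0 = -5)
H(a, L) = -7/(2*a) (H(a, L) = -7*1/(2*a) = -7/(2*a))
H(-76, g)*X = -7/2/(-76)*51 = -7/2*(-1/76)*51 = (7/152)*51 = 357/152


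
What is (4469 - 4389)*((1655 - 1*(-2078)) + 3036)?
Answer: 541520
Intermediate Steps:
(4469 - 4389)*((1655 - 1*(-2078)) + 3036) = 80*((1655 + 2078) + 3036) = 80*(3733 + 3036) = 80*6769 = 541520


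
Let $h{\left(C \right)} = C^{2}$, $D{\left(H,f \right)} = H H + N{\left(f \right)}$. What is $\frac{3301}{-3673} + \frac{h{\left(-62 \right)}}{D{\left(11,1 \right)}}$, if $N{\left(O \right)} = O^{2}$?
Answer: $\frac{6858145}{224053} \approx 30.609$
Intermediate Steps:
$D{\left(H,f \right)} = H^{2} + f^{2}$ ($D{\left(H,f \right)} = H H + f^{2} = H^{2} + f^{2}$)
$\frac{3301}{-3673} + \frac{h{\left(-62 \right)}}{D{\left(11,1 \right)}} = \frac{3301}{-3673} + \frac{\left(-62\right)^{2}}{11^{2} + 1^{2}} = 3301 \left(- \frac{1}{3673}\right) + \frac{3844}{121 + 1} = - \frac{3301}{3673} + \frac{3844}{122} = - \frac{3301}{3673} + 3844 \cdot \frac{1}{122} = - \frac{3301}{3673} + \frac{1922}{61} = \frac{6858145}{224053}$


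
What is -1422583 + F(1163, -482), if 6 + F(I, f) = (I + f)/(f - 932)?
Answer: -2011541527/1414 ≈ -1.4226e+6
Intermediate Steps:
F(I, f) = -6 + (I + f)/(-932 + f) (F(I, f) = -6 + (I + f)/(f - 932) = -6 + (I + f)/(-932 + f))
-1422583 + F(1163, -482) = -1422583 + (5592 + 1163 - 5*(-482))/(-932 - 482) = -1422583 + (5592 + 1163 + 2410)/(-1414) = -1422583 - 1/1414*9165 = -1422583 - 9165/1414 = -2011541527/1414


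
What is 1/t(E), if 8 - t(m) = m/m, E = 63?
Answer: 1/7 ≈ 0.14286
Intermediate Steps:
t(m) = 7 (t(m) = 8 - m/m = 8 - 1*1 = 8 - 1 = 7)
1/t(E) = 1/7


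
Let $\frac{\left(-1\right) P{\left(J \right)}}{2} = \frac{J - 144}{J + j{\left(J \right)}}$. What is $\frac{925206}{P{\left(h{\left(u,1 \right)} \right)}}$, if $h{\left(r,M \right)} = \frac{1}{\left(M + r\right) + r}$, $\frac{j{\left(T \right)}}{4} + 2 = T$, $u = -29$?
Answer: $- \frac{213259983}{8209} \approx -25979.0$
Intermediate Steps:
$j{\left(T \right)} = -8 + 4 T$
$h{\left(r,M \right)} = \frac{1}{M + 2 r}$
$P{\left(J \right)} = - \frac{2 \left(-144 + J\right)}{-8 + 5 J}$ ($P{\left(J \right)} = - 2 \frac{J - 144}{J + \left(-8 + 4 J\right)} = - 2 \frac{-144 + J}{-8 + 5 J} = - \frac{2 \left(-144 + J\right)}{-8 + 5 J}$)
$\frac{925206}{P{\left(h{\left(u,1 \right)} \right)}} = \frac{925206}{2 \frac{1}{-8 + \frac{5}{1 + 2 \left(-29\right)}} \left(144 - \frac{1}{1 + 2 \left(-29\right)}\right)} = \frac{925206}{2 \frac{1}{-8 + \frac{5}{1 - 58}} \left(144 - \frac{1}{1 - 58}\right)} = \frac{925206}{2 \frac{1}{-8 + \frac{5}{-57}} \left(144 - \frac{1}{-57}\right)} = \frac{925206}{2 \frac{1}{-8 + 5 \left(- \frac{1}{57}\right)} \left(144 - - \frac{1}{57}\right)} = \frac{925206}{2 \frac{1}{-8 - \frac{5}{57}} \left(144 + \frac{1}{57}\right)} = \frac{925206}{2 \frac{1}{- \frac{461}{57}} \cdot \frac{8209}{57}} = \frac{925206}{2 \left(- \frac{57}{461}\right) \frac{8209}{57}} = \frac{925206}{- \frac{16418}{461}} = 925206 \left(- \frac{461}{16418}\right) = - \frac{213259983}{8209}$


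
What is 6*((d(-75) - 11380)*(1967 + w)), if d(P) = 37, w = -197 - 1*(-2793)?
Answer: -310548654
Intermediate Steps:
w = 2596 (w = -197 + 2793 = 2596)
6*((d(-75) - 11380)*(1967 + w)) = 6*((37 - 11380)*(1967 + 2596)) = 6*(-11343*4563) = 6*(-51758109) = -310548654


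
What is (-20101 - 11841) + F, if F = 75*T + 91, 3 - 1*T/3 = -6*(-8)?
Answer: -41976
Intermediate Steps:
T = -135 (T = 9 - (-18)*(-8) = 9 - 3*48 = 9 - 144 = -135)
F = -10034 (F = 75*(-135) + 91 = -10125 + 91 = -10034)
(-20101 - 11841) + F = (-20101 - 11841) - 10034 = -31942 - 10034 = -41976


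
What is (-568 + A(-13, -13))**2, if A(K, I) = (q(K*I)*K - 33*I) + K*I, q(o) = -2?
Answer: 3136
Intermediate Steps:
A(K, I) = -33*I - 2*K + I*K (A(K, I) = (-2*K - 33*I) + K*I = (-33*I - 2*K) + I*K = -33*I - 2*K + I*K)
(-568 + A(-13, -13))**2 = (-568 + (-33*(-13) - 2*(-13) - 13*(-13)))**2 = (-568 + (429 + 26 + 169))**2 = (-568 + 624)**2 = 56**2 = 3136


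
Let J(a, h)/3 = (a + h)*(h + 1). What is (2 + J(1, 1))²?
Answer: 196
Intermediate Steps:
J(a, h) = 3*(1 + h)*(a + h) (J(a, h) = 3*((a + h)*(h + 1)) = 3*((a + h)*(1 + h)) = 3*((1 + h)*(a + h)) = 3*(1 + h)*(a + h))
(2 + J(1, 1))² = (2 + (3*1 + 3*1 + 3*1² + 3*1*1))² = (2 + (3 + 3 + 3*1 + 3))² = (2 + (3 + 3 + 3 + 3))² = (2 + 12)² = 14² = 196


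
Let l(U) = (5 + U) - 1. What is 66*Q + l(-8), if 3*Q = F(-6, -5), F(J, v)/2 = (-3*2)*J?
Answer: 1580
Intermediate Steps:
F(J, v) = -12*J (F(J, v) = 2*((-3*2)*J) = 2*(-6*J) = -12*J)
l(U) = 4 + U
Q = 24 (Q = (-12*(-6))/3 = (1/3)*72 = 24)
66*Q + l(-8) = 66*24 + (4 - 8) = 1584 - 4 = 1580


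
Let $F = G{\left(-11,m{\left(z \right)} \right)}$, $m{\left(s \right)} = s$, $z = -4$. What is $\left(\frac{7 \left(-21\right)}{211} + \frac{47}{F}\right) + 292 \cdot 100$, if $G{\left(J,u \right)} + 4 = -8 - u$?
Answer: $\frac{49278507}{1688} \approx 29193.0$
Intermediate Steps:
$G{\left(J,u \right)} = -12 - u$ ($G{\left(J,u \right)} = -4 - \left(8 + u\right) = -12 - u$)
$F = -8$ ($F = -12 - -4 = -12 + 4 = -8$)
$\left(\frac{7 \left(-21\right)}{211} + \frac{47}{F}\right) + 292 \cdot 100 = \left(\frac{7 \left(-21\right)}{211} + \frac{47}{-8}\right) + 292 \cdot 100 = \left(\left(-147\right) \frac{1}{211} + 47 \left(- \frac{1}{8}\right)\right) + 29200 = \left(- \frac{147}{211} - \frac{47}{8}\right) + 29200 = - \frac{11093}{1688} + 29200 = \frac{49278507}{1688}$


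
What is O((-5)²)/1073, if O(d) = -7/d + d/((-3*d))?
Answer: -46/80475 ≈ -0.00057161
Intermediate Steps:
O(d) = -⅓ - 7/d (O(d) = -7/d + d*(-1/(3*d)) = -7/d - ⅓ = -⅓ - 7/d)
O((-5)²)/1073 = ((-21 - 1*(-5)²)/(3*((-5)²)))/1073 = ((⅓)*(-21 - 1*25)/25)*(1/1073) = ((⅓)*(1/25)*(-21 - 25))*(1/1073) = ((⅓)*(1/25)*(-46))*(1/1073) = -46/75*1/1073 = -46/80475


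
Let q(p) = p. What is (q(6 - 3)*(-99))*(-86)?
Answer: 25542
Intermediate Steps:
(q(6 - 3)*(-99))*(-86) = ((6 - 3)*(-99))*(-86) = (3*(-99))*(-86) = -297*(-86) = 25542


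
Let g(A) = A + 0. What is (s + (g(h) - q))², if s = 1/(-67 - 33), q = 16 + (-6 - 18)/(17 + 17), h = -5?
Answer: 1191423289/2890000 ≈ 412.26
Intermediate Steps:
g(A) = A
q = 260/17 (q = 16 - 24/34 = 16 - 24*1/34 = 16 - 12/17 = 260/17 ≈ 15.294)
s = -1/100 (s = 1/(-100) = -1/100 ≈ -0.010000)
(s + (g(h) - q))² = (-1/100 + (-5 - 1*260/17))² = (-1/100 + (-5 - 260/17))² = (-1/100 - 345/17)² = (-34517/1700)² = 1191423289/2890000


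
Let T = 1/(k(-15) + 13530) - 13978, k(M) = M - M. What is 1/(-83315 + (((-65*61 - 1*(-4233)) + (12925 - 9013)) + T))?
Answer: -13530/1259818889 ≈ -1.0740e-5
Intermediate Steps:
k(M) = 0
T = -189122339/13530 (T = 1/(0 + 13530) - 13978 = 1/13530 - 13978 = -189122339/13530 ≈ -13978.)
1/(-83315 + (((-65*61 - 1*(-4233)) + (12925 - 9013)) + T)) = 1/(-83315 + (((-65*61 - 1*(-4233)) + (12925 - 9013)) - 189122339/13530)) = 1/(-83315 + (((-3965 + 4233) + 3912) - 189122339/13530)) = 1/(-83315 + ((268 + 3912) - 189122339/13530)) = 1/(-83315 + (4180 - 189122339/13530)) = 1/(-83315 - 132566939/13530) = 1/(-1259818889/13530) = -13530/1259818889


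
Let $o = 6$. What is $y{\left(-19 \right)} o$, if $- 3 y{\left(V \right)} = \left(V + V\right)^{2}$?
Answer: $-2888$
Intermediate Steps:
$y{\left(V \right)} = - \frac{4 V^{2}}{3}$ ($y{\left(V \right)} = - \frac{\left(V + V\right)^{2}}{3} = - \frac{\left(2 V\right)^{2}}{3} = - \frac{4 V^{2}}{3}$)
$y{\left(-19 \right)} o = - \frac{4 \left(-19\right)^{2}}{3} \cdot 6 = \left(- \frac{4}{3}\right) 361 \cdot 6 = \left(- \frac{1444}{3}\right) 6 = -2888$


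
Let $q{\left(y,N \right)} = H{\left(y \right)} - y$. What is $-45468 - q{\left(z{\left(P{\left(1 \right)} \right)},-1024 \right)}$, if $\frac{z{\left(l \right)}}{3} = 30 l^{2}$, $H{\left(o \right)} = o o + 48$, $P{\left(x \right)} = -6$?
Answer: $-10539876$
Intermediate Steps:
$H{\left(o \right)} = 48 + o^{2}$ ($H{\left(o \right)} = o^{2} + 48 = 48 + o^{2}$)
$z{\left(l \right)} = 90 l^{2}$ ($z{\left(l \right)} = 3 \cdot 30 l^{2} = 90 l^{2}$)
$q{\left(y,N \right)} = 48 + y^{2} - y$ ($q{\left(y,N \right)} = \left(48 + y^{2}\right) - y = 48 + y^{2} - y$)
$-45468 - q{\left(z{\left(P{\left(1 \right)} \right)},-1024 \right)} = -45468 - \left(48 + \left(90 \left(-6\right)^{2}\right)^{2} - 90 \left(-6\right)^{2}\right) = -45468 - \left(48 + \left(90 \cdot 36\right)^{2} - 90 \cdot 36\right) = -45468 - \left(48 + 3240^{2} - 3240\right) = -45468 - \left(48 + 10497600 - 3240\right) = -45468 - 10494408 = -10539876$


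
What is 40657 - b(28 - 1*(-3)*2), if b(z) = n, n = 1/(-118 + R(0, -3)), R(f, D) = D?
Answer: 4919498/121 ≈ 40657.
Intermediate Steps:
n = -1/121 (n = 1/(-118 - 3) = 1/(-121) = -1/121 ≈ -0.0082645)
b(z) = -1/121
40657 - b(28 - 1*(-3)*2) = 40657 - 1*(-1/121) = 40657 + 1/121 = 4919498/121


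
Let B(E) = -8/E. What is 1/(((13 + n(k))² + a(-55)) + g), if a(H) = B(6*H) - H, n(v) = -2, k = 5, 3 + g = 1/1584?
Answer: 7920/1370357 ≈ 0.0057795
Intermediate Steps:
g = -4751/1584 (g = -3 + 1/1584 = -4751/1584 ≈ -2.9994)
a(H) = -H - 4/(3*H) (a(H) = -8*1/(6*H) - H = -4/(3*H) - H = -H - 4/(3*H))
1/(((13 + n(k))² + a(-55)) + g) = 1/(((13 - 2)² + (-1*(-55) - 4/3/(-55))) - 4751/1584) = 1/((11² + (55 - 4/3*(-1/55))) - 4751/1584) = 1/((121 + (55 + 4/165)) - 4751/1584) = 1/((121 + 9079/165) - 4751/1584) = 1/(29044/165 - 4751/1584) = 1/(1370357/7920) = 7920/1370357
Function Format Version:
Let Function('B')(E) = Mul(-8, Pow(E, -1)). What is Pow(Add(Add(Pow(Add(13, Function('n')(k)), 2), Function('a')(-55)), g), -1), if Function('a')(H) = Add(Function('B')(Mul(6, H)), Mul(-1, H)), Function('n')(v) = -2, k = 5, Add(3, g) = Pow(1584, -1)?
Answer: Rational(7920, 1370357) ≈ 0.0057795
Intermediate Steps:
g = Rational(-4751, 1584) (g = Add(-3, Pow(1584, -1)) = Add(-3, Rational(1, 1584)) = Rational(-4751, 1584) ≈ -2.9994)
Function('a')(H) = Add(Mul(-1, H), Mul(Rational(-4, 3), Pow(H, -1))) (Function('a')(H) = Add(Mul(-8, Pow(Mul(6, H), -1)), Mul(-1, H)) = Add(Mul(-8, Mul(Rational(1, 6), Pow(H, -1))), Mul(-1, H)) = Add(Mul(Rational(-4, 3), Pow(H, -1)), Mul(-1, H)) = Add(Mul(-1, H), Mul(Rational(-4, 3), Pow(H, -1))))
Pow(Add(Add(Pow(Add(13, Function('n')(k)), 2), Function('a')(-55)), g), -1) = Pow(Add(Add(Pow(Add(13, -2), 2), Add(Mul(-1, -55), Mul(Rational(-4, 3), Pow(-55, -1)))), Rational(-4751, 1584)), -1) = Pow(Add(Add(Pow(11, 2), Add(55, Mul(Rational(-4, 3), Rational(-1, 55)))), Rational(-4751, 1584)), -1) = Pow(Add(Add(121, Add(55, Rational(4, 165))), Rational(-4751, 1584)), -1) = Pow(Add(Add(121, Rational(9079, 165)), Rational(-4751, 1584)), -1) = Pow(Add(Rational(29044, 165), Rational(-4751, 1584)), -1) = Pow(Rational(1370357, 7920), -1) = Rational(7920, 1370357)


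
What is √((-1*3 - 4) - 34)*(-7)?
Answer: -7*I*√41 ≈ -44.822*I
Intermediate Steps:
√((-1*3 - 4) - 34)*(-7) = √((-3 - 4) - 34)*(-7) = √(-7 - 34)*(-7) = √(-41)*(-7) = (I*√41)*(-7) = -7*I*√41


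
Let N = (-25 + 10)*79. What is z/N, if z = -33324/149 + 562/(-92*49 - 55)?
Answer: 30428230/161133219 ≈ 0.18884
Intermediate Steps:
z = -152141150/679887 (z = -33324*1/149 + 562/(-4508 - 55) = -33324/149 + 562/(-4563) = -33324/149 + 562*(-1/4563) = -33324/149 - 562/4563 = -152141150/679887 ≈ -223.77)
N = -1185 (N = -15*79 = -1185)
z/N = -152141150/679887/(-1185) = -152141150/679887*(-1/1185) = 30428230/161133219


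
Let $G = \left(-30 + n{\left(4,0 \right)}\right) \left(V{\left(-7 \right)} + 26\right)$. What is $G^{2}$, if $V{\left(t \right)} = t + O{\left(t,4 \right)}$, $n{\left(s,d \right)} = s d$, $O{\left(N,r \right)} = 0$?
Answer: $324900$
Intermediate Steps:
$n{\left(s,d \right)} = d s$
$V{\left(t \right)} = t$ ($V{\left(t \right)} = t + 0 = t$)
$G = -570$ ($G = \left(-30 + 0 \cdot 4\right) \left(-7 + 26\right) = \left(-30 + 0\right) 19 = \left(-30\right) 19 = -570$)
$G^{2} = \left(-570\right)^{2} = 324900$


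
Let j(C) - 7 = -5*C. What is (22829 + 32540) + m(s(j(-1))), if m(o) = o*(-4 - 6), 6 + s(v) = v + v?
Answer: 55189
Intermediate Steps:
j(C) = 7 - 5*C
s(v) = -6 + 2*v (s(v) = -6 + (v + v) = -6 + 2*v)
m(o) = -10*o (m(o) = o*(-10) = -10*o)
(22829 + 32540) + m(s(j(-1))) = (22829 + 32540) - 10*(-6 + 2*(7 - 5*(-1))) = 55369 - 10*(-6 + 2*(7 + 5)) = 55369 - 10*(-6 + 2*12) = 55369 - 10*(-6 + 24) = 55369 - 10*18 = 55369 - 180 = 55189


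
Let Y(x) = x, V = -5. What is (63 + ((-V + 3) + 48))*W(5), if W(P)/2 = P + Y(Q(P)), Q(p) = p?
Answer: 2380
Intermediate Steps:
W(P) = 4*P (W(P) = 2*(P + P) = 2*(2*P) = 4*P)
(63 + ((-V + 3) + 48))*W(5) = (63 + ((-1*(-5) + 3) + 48))*(4*5) = (63 + ((5 + 3) + 48))*20 = (63 + (8 + 48))*20 = (63 + 56)*20 = 119*20 = 2380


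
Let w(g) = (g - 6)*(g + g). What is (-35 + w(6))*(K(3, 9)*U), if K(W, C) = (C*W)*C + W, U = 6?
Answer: -51660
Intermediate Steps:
K(W, C) = W + W*C² (K(W, C) = W*C² + W = W + W*C²)
w(g) = 2*g*(-6 + g) (w(g) = (-6 + g)*(2*g) = 2*g*(-6 + g))
(-35 + w(6))*(K(3, 9)*U) = (-35 + 2*6*(-6 + 6))*((3*(1 + 9²))*6) = (-35 + 2*6*0)*((3*(1 + 81))*6) = (-35 + 0)*((3*82)*6) = -8610*6 = -35*1476 = -51660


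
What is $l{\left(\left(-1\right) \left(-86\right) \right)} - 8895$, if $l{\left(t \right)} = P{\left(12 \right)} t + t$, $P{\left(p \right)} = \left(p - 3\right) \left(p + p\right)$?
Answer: $9767$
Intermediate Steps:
$P{\left(p \right)} = 2 p \left(-3 + p\right)$ ($P{\left(p \right)} = \left(-3 + p\right) 2 p = 2 p \left(-3 + p\right)$)
$l{\left(t \right)} = 217 t$ ($l{\left(t \right)} = 2 \cdot 12 \left(-3 + 12\right) t + t = 2 \cdot 12 \cdot 9 t + t = 216 t + t = 217 t$)
$l{\left(\left(-1\right) \left(-86\right) \right)} - 8895 = 217 \left(\left(-1\right) \left(-86\right)\right) - 8895 = 217 \cdot 86 - 8895 = 18662 - 8895 = 9767$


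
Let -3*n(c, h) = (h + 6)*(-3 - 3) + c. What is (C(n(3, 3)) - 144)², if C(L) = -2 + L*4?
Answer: 6084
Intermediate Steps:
n(c, h) = 12 + 2*h - c/3 (n(c, h) = -((h + 6)*(-3 - 3) + c)/3 = -((6 + h)*(-6) + c)/3 = -((-36 - 6*h) + c)/3 = -(-36 + c - 6*h)/3 = 12 + 2*h - c/3)
C(L) = -2 + 4*L
(C(n(3, 3)) - 144)² = ((-2 + 4*(12 + 2*3 - ⅓*3)) - 144)² = ((-2 + 4*(12 + 6 - 1)) - 144)² = ((-2 + 4*17) - 144)² = ((-2 + 68) - 144)² = (66 - 144)² = (-78)² = 6084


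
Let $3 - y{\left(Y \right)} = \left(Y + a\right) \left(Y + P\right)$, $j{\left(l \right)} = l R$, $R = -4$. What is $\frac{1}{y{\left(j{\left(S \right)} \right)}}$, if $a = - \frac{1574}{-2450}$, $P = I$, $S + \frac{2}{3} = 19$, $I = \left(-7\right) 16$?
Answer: $- \frac{11025}{148496209} \approx -7.4244 \cdot 10^{-5}$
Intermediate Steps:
$I = -112$
$S = \frac{55}{3}$ ($S = - \frac{2}{3} + 19 = \frac{55}{3} \approx 18.333$)
$P = -112$
$a = \frac{787}{1225}$ ($a = \left(-1574\right) \left(- \frac{1}{2450}\right) = \frac{787}{1225} \approx 0.64245$)
$j{\left(l \right)} = - 4 l$ ($j{\left(l \right)} = l \left(-4\right) = - 4 l$)
$y{\left(Y \right)} = 3 - \left(-112 + Y\right) \left(\frac{787}{1225} + Y\right)$ ($y{\left(Y \right)} = 3 - \left(Y + \frac{787}{1225}\right) \left(Y - 112\right) = 3 - \left(\frac{787}{1225} + Y\right) \left(-112 + Y\right) = 3 - \left(-112 + Y\right) \left(\frac{787}{1225} + Y\right)$)
$\frac{1}{y{\left(j{\left(S \right)} \right)}} = \frac{1}{\frac{13117}{175} - \left(\left(-4\right) \frac{55}{3}\right)^{2} + \frac{136413 \left(\left(-4\right) \frac{55}{3}\right)}{1225}} = \frac{1}{\frac{13117}{175} - \left(- \frac{220}{3}\right)^{2} + \frac{136413}{1225} \left(- \frac{220}{3}\right)} = \frac{1}{\frac{13117}{175} - \frac{48400}{9} - \frac{2000724}{245}} = \frac{1}{- \frac{148496209}{11025}} = - \frac{11025}{148496209}$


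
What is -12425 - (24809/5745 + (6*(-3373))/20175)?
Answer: -96033902576/7727025 ≈ -12428.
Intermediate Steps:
-12425 - (24809/5745 + (6*(-3373))/20175) = -12425 - (24809*(1/5745) - 20238*1/20175) = -12425 - (24809/5745 - 6746/6725) = -12425 - 1*25616951/7727025 = -12425 - 25616951/7727025 = -96033902576/7727025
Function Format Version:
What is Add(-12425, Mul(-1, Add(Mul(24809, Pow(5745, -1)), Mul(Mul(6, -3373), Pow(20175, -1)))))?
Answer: Rational(-96033902576, 7727025) ≈ -12428.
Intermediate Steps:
Add(-12425, Mul(-1, Add(Mul(24809, Pow(5745, -1)), Mul(Mul(6, -3373), Pow(20175, -1))))) = Add(-12425, Mul(-1, Add(Mul(24809, Rational(1, 5745)), Mul(-20238, Rational(1, 20175))))) = Add(-12425, Mul(-1, Add(Rational(24809, 5745), Rational(-6746, 6725)))) = Add(-12425, Mul(-1, Rational(25616951, 7727025))) = Add(-12425, Rational(-25616951, 7727025)) = Rational(-96033902576, 7727025)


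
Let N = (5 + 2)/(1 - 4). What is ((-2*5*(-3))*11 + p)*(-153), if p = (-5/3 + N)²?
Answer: -52938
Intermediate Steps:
N = -7/3 (N = 7/(-3) = 7*(-⅓) = -7/3 ≈ -2.3333)
p = 16 (p = (-5/3 - 7/3)² = (-4)² = 16)
((-2*5*(-3))*11 + p)*(-153) = ((-2*5*(-3))*11 + 16)*(-153) = (-10*(-3)*11 + 16)*(-153) = (30*11 + 16)*(-153) = (330 + 16)*(-153) = 346*(-153) = -52938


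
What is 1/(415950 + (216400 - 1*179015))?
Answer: 1/453335 ≈ 2.2059e-6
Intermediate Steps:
1/(415950 + (216400 - 1*179015)) = 1/(415950 + (216400 - 179015)) = 1/(415950 + 37385) = 1/453335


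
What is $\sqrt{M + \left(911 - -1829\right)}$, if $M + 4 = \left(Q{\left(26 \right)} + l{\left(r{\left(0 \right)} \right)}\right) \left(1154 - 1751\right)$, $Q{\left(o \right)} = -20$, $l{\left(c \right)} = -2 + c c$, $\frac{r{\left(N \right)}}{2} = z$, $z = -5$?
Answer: $3 i \sqrt{4870} \approx 209.36 i$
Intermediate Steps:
$r{\left(N \right)} = -10$ ($r{\left(N \right)} = 2 \left(-5\right) = -10$)
$l{\left(c \right)} = -2 + c^{2}$
$M = -46570$ ($M = -4 + \left(-20 - \left(2 - \left(-10\right)^{2}\right)\right) \left(1154 - 1751\right) = -4 + \left(-20 + \left(-2 + 100\right)\right) \left(-597\right) = -4 + \left(-20 + 98\right) \left(-597\right) = -4 + 78 \left(-597\right) = -4 - 46566 = -46570$)
$\sqrt{M + \left(911 - -1829\right)} = \sqrt{-46570 + \left(911 - -1829\right)} = \sqrt{-46570 + \left(911 + 1829\right)} = \sqrt{-46570 + 2740} = \sqrt{-43830} = 3 i \sqrt{4870}$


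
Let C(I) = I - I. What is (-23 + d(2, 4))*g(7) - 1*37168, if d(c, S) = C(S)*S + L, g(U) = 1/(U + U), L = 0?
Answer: -520375/14 ≈ -37170.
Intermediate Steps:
C(I) = 0
g(U) = 1/(2*U)
d(c, S) = 0 (d(c, S) = 0*S + 0 = 0 + 0 = 0)
(-23 + d(2, 4))*g(7) - 1*37168 = (-23 + 0)*((1/2)/7) - 1*37168 = -23/(2*7) - 37168 = -23*1/14 - 37168 = -23/14 - 37168 = -520375/14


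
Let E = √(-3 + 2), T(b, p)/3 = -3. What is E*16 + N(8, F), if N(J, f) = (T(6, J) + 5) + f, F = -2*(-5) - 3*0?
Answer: 6 + 16*I ≈ 6.0 + 16.0*I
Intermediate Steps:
T(b, p) = -9 (T(b, p) = 3*(-3) = -9)
F = 10 (F = 10 + 0 = 10)
E = I (E = √(-1) = I ≈ 1.0*I)
N(J, f) = -4 + f (N(J, f) = (-9 + 5) + f = -4 + f)
E*16 + N(8, F) = I*16 + (-4 + 10) = 16*I + 6 = 6 + 16*I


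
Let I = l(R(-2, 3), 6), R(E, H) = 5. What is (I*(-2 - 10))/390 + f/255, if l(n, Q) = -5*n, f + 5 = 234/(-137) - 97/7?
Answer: 729688/1059695 ≈ 0.68858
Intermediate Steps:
f = -19722/959 (f = -5 + (234/(-137) - 97/7) = -5 + (234*(-1/137) - 97*⅐) = -5 + (-234/137 - 97/7) = -5 - 14927/959 = -19722/959 ≈ -20.565)
I = -25 (I = -5*5 = -25)
(I*(-2 - 10))/390 + f/255 = -25*(-2 - 10)/390 - 19722/959/255 = -25*(-12)*(1/390) - 19722/959*1/255 = 300*(1/390) - 6574/81515 = 10/13 - 6574/81515 = 729688/1059695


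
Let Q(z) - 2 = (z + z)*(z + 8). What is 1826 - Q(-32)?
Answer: 288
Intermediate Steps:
Q(z) = 2 + 2*z*(8 + z) (Q(z) = 2 + (z + z)*(z + 8) = 2 + (2*z)*(8 + z) = 2 + 2*z*(8 + z))
1826 - Q(-32) = 1826 - (2 + 2*(-32)² + 16*(-32)) = 1826 - (2 + 2*1024 - 512) = 1826 - (2 + 2048 - 512) = 1826 - 1*1538 = 1826 - 1538 = 288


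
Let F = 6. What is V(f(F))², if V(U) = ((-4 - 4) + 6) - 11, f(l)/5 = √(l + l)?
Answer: 169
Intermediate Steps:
f(l) = 5*√2*√l (f(l) = 5*√(l + l) = 5*√(2*l) = 5*(√2*√l) = 5*√2*√l)
V(U) = -13 (V(U) = (-8 + 6) - 11 = -2 - 11 = -13)
V(f(F))² = (-13)² = 169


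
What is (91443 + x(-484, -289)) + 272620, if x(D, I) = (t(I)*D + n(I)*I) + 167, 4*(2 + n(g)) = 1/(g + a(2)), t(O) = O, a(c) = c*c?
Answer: 575340049/1140 ≈ 5.0468e+5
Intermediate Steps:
a(c) = c²
n(g) = -2 + 1/(4*(4 + g)) (n(g) = -2 + 1/(4*(g + 2²)) = -2 + 1/(4*(g + 4)) = -2 + 1/(4*(4 + g)))
x(D, I) = 167 + D*I + I*(-31 - 8*I)/(4*(4 + I)) (x(D, I) = (I*D + ((-31 - 8*I)/(4*(4 + I)))*I) + 167 = (D*I + I*(-31 - 8*I)/(4*(4 + I))) + 167 = 167 + D*I + I*(-31 - 8*I)/(4*(4 + I)))
(91443 + x(-484, -289)) + 272620 = (91443 + ((4 - 289)*(167 - 484*(-289)) - ¼*(-289)*(31 + 8*(-289)))/(4 - 289)) + 272620 = (91443 + (-285*(167 + 139876) - ¼*(-289)*(31 - 2312))/(-285)) + 272620 = (91443 - (-285*140043 - ¼*(-289)*(-2281))/285) + 272620 = (91443 - (-39912255 - 659209/4)/285) + 272620 = (91443 - 1/285*(-160308229/4)) + 272620 = (91443 + 160308229/1140) + 272620 = 264553249/1140 + 272620 = 575340049/1140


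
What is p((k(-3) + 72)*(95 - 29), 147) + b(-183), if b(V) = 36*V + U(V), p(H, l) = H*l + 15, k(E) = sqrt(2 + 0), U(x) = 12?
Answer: 691983 + 9702*sqrt(2) ≈ 7.0570e+5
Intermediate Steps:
k(E) = sqrt(2)
p(H, l) = 15 + H*l
b(V) = 12 + 36*V (b(V) = 36*V + 12 = 12 + 36*V)
p((k(-3) + 72)*(95 - 29), 147) + b(-183) = (15 + ((sqrt(2) + 72)*(95 - 29))*147) + (12 + 36*(-183)) = (15 + ((72 + sqrt(2))*66)*147) + (12 - 6588) = (15 + (4752 + 66*sqrt(2))*147) - 6576 = (15 + (698544 + 9702*sqrt(2))) - 6576 = (698559 + 9702*sqrt(2)) - 6576 = 691983 + 9702*sqrt(2)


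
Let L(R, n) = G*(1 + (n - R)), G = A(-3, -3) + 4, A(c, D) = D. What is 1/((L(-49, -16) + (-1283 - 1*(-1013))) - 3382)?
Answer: -1/3618 ≈ -0.00027640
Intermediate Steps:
G = 1 (G = -3 + 4 = 1)
L(R, n) = 1 + n - R (L(R, n) = 1*(1 + (n - R)) = 1*(1 + n - R) = 1 + n - R)
1/((L(-49, -16) + (-1283 - 1*(-1013))) - 3382) = 1/(((1 - 16 - 1*(-49)) + (-1283 - 1*(-1013))) - 3382) = 1/(((1 - 16 + 49) + (-1283 + 1013)) - 3382) = 1/((34 - 270) - 3382) = 1/(-236 - 3382) = 1/(-3618) = -1/3618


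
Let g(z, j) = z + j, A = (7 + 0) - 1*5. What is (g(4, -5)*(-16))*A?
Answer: 32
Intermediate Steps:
A = 2 (A = 7 - 5 = 2)
g(z, j) = j + z
(g(4, -5)*(-16))*A = ((-5 + 4)*(-16))*2 = -1*(-16)*2 = 16*2 = 32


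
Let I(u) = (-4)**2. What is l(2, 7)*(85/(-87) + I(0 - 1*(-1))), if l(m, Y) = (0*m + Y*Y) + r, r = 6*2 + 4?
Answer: 84955/87 ≈ 976.49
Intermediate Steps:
r = 16 (r = 12 + 4 = 16)
l(m, Y) = 16 + Y**2 (l(m, Y) = (0*m + Y*Y) + 16 = (0 + Y**2) + 16 = Y**2 + 16 = 16 + Y**2)
I(u) = 16
l(2, 7)*(85/(-87) + I(0 - 1*(-1))) = (16 + 7**2)*(85/(-87) + 16) = (16 + 49)*(85*(-1/87) + 16) = 65*(-85/87 + 16) = 65*(1307/87) = 84955/87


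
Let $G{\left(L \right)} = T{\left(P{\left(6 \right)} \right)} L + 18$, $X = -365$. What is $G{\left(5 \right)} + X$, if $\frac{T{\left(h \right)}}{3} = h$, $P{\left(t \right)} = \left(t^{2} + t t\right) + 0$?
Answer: $733$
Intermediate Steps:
$P{\left(t \right)} = 2 t^{2}$ ($P{\left(t \right)} = \left(t^{2} + t^{2}\right) + 0 = 2 t^{2} + 0 = 2 t^{2}$)
$T{\left(h \right)} = 3 h$
$G{\left(L \right)} = 18 + 216 L$ ($G{\left(L \right)} = 3 \cdot 2 \cdot 6^{2} L + 18 = 3 \cdot 2 \cdot 36 L + 18 = 3 \cdot 72 L + 18 = 216 L + 18 = 18 + 216 L$)
$G{\left(5 \right)} + X = \left(18 + 216 \cdot 5\right) - 365 = \left(18 + 1080\right) - 365 = 1098 - 365 = 733$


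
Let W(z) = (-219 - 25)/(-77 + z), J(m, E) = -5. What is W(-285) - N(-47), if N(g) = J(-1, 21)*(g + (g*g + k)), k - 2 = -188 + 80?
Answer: 1860802/181 ≈ 10281.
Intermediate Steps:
k = -106 (k = 2 + (-188 + 80) = 2 - 108 = -106)
W(z) = -244/(-77 + z)
N(g) = 530 - 5*g - 5*g² (N(g) = -5*(g + (g*g - 106)) = -5*(g + (g² - 106)) = -5*(g + (-106 + g²)) = -5*(-106 + g + g²) = 530 - 5*g - 5*g²)
W(-285) - N(-47) = -244/(-77 - 285) - (530 - 5*(-47) - 5*(-47)²) = -244/(-362) - (530 + 235 - 5*2209) = -244*(-1/362) - (530 + 235 - 11045) = 122/181 - 1*(-10280) = 122/181 + 10280 = 1860802/181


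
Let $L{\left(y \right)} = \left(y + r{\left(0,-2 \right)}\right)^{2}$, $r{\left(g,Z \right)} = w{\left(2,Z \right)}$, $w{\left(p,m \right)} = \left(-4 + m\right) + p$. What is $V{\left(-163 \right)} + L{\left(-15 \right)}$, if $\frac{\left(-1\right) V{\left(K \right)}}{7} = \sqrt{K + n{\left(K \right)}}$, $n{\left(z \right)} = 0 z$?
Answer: $361 - 7 i \sqrt{163} \approx 361.0 - 89.37 i$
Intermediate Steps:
$w{\left(p,m \right)} = -4 + m + p$
$r{\left(g,Z \right)} = -2 + Z$ ($r{\left(g,Z \right)} = -4 + Z + 2 = -2 + Z$)
$n{\left(z \right)} = 0$
$L{\left(y \right)} = \left(-4 + y\right)^{2}$ ($L{\left(y \right)} = \left(y - 4\right)^{2} = \left(-4 + y\right)^{2}$)
$V{\left(K \right)} = - 7 \sqrt{K}$ ($V{\left(K \right)} = - 7 \sqrt{K + 0} = - 7 \sqrt{K}$)
$V{\left(-163 \right)} + L{\left(-15 \right)} = - 7 \sqrt{-163} + \left(-4 - 15\right)^{2} = - 7 i \sqrt{163} + \left(-19\right)^{2} = - 7 i \sqrt{163} + 361 = 361 - 7 i \sqrt{163}$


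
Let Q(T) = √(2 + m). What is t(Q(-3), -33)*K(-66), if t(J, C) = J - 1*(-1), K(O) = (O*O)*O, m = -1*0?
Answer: -287496 - 287496*√2 ≈ -6.9408e+5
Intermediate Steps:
m = 0
K(O) = O³ (K(O) = O²*O = O³)
Q(T) = √2 (Q(T) = √(2 + 0) = √2)
t(J, C) = 1 + J (t(J, C) = J + 1 = 1 + J)
t(Q(-3), -33)*K(-66) = (1 + √2)*(-66)³ = (1 + √2)*(-287496) = -287496 - 287496*√2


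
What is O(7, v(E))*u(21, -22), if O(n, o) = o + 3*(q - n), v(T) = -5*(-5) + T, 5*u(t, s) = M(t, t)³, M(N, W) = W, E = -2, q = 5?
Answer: 157437/5 ≈ 31487.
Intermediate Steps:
u(t, s) = t³/5
v(T) = 25 + T
O(n, o) = 15 + o - 3*n (O(n, o) = o + 3*(5 - n) = o + (15 - 3*n) = 15 + o - 3*n)
O(7, v(E))*u(21, -22) = (15 + (25 - 2) - 3*7)*((⅕)*21³) = (15 + 23 - 21)*((⅕)*9261) = 17*(9261/5) = 157437/5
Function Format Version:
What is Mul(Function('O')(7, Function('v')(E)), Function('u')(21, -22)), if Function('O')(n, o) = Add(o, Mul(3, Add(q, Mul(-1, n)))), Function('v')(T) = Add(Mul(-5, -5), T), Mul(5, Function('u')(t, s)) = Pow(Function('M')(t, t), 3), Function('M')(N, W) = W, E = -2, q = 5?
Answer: Rational(157437, 5) ≈ 31487.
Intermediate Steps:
Function('u')(t, s) = Mul(Rational(1, 5), Pow(t, 3))
Function('v')(T) = Add(25, T)
Function('O')(n, o) = Add(15, o, Mul(-3, n)) (Function('O')(n, o) = Add(o, Mul(3, Add(5, Mul(-1, n)))) = Add(o, Add(15, Mul(-3, n))) = Add(15, o, Mul(-3, n)))
Mul(Function('O')(7, Function('v')(E)), Function('u')(21, -22)) = Mul(Add(15, Add(25, -2), Mul(-3, 7)), Mul(Rational(1, 5), Pow(21, 3))) = Mul(Add(15, 23, -21), Mul(Rational(1, 5), 9261)) = Mul(17, Rational(9261, 5)) = Rational(157437, 5)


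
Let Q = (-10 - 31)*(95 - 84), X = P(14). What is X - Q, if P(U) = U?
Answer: 465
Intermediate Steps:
X = 14
Q = -451 (Q = -41*11 = -451)
X - Q = 14 - 1*(-451) = 14 + 451 = 465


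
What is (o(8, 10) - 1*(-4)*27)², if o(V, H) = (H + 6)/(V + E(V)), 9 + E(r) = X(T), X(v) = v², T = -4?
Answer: 2676496/225 ≈ 11896.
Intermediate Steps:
E(r) = 7 (E(r) = -9 + (-4)² = -9 + 16 = 7)
o(V, H) = (6 + H)/(7 + V) (o(V, H) = (H + 6)/(V + 7) = (6 + H)/(7 + V))
(o(8, 10) - 1*(-4)*27)² = ((6 + 10)/(7 + 8) - 1*(-4)*27)² = (16/15 + 4*27)² = ((1/15)*16 + 108)² = (16/15 + 108)² = (1636/15)² = 2676496/225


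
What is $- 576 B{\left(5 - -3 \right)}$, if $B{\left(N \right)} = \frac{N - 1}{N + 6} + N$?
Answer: $-4896$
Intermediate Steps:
$B{\left(N \right)} = N + \frac{-1 + N}{6 + N}$ ($B{\left(N \right)} = \frac{-1 + N}{6 + N} + N = N + \frac{-1 + N}{6 + N}$)
$- 576 B{\left(5 - -3 \right)} = - 576 \frac{-1 + \left(5 - -3\right)^{2} + 7 \left(5 - -3\right)}{6 + \left(5 - -3\right)} = - 576 \frac{-1 + \left(5 + 3\right)^{2} + 7 \left(5 + 3\right)}{6 + \left(5 + 3\right)} = - 576 \frac{-1 + 8^{2} + 7 \cdot 8}{6 + 8} = - 576 \frac{-1 + 64 + 56}{14} = - 576 \cdot \frac{1}{14} \cdot 119 = \left(-576\right) \frac{17}{2} = -4896$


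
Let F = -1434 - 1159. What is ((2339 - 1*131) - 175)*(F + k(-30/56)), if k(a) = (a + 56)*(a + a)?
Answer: -2113813783/392 ≈ -5.3924e+6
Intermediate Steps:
k(a) = 2*a*(56 + a) (k(a) = (56 + a)*(2*a) = 2*a*(56 + a))
F = -2593
((2339 - 1*131) - 175)*(F + k(-30/56)) = ((2339 - 1*131) - 175)*(-2593 + 2*(-30/56)*(56 - 30/56)) = ((2339 - 131) - 175)*(-2593 + 2*(-30*1/56)*(56 - 30*1/56)) = (2208 - 175)*(-2593 + 2*(-15/28)*(56 - 15/28)) = 2033*(-2593 + 2*(-15/28)*(1553/28)) = 2033*(-2593 - 23295/392) = 2033*(-1039751/392) = -2113813783/392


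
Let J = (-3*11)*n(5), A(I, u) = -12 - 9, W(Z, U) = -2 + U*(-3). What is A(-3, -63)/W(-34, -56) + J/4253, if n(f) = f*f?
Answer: -226263/705998 ≈ -0.32049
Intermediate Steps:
n(f) = f²
W(Z, U) = -2 - 3*U
A(I, u) = -21
J = -825 (J = -3*11*5² = -33*25 = -825)
A(-3, -63)/W(-34, -56) + J/4253 = -21/(-2 - 3*(-56)) - 825/4253 = -21/(-2 + 168) - 825*1/4253 = -21/166 - 825/4253 = -226263/705998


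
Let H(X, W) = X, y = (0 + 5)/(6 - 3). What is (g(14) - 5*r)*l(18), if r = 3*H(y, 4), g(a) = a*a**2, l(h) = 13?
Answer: 35347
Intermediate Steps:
g(a) = a**3
y = 5/3 ≈ 1.6667
r = 5 (r = 3*(5/3) = 5)
(g(14) - 5*r)*l(18) = (14**3 - 5*5)*13 = (2744 - 25)*13 = 2719*13 = 35347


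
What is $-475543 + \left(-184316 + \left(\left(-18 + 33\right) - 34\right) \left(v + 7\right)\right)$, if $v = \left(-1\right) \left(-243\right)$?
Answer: $-664609$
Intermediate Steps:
$v = 243$
$-475543 + \left(-184316 + \left(\left(-18 + 33\right) - 34\right) \left(v + 7\right)\right) = -475543 - \left(184316 - \left(\left(-18 + 33\right) - 34\right) \left(243 + 7\right)\right) = -475543 - \left(184316 - \left(15 - 34\right) 250\right) = -475543 - 189066 = -664609$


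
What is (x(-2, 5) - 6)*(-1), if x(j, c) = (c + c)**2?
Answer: -94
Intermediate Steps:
x(j, c) = 4*c**2 (x(j, c) = (2*c)**2 = 4*c**2)
(x(-2, 5) - 6)*(-1) = (4*5**2 - 6)*(-1) = (4*25 - 6)*(-1) = (100 - 6)*(-1) = 94*(-1) = -94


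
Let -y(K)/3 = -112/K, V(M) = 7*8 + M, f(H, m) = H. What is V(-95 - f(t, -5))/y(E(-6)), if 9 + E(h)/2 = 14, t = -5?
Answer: -85/84 ≈ -1.0119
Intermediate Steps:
E(h) = 10 (E(h) = -18 + 2*14 = -18 + 28 = 10)
V(M) = 56 + M
y(K) = 336/K (y(K) = -(-336)/K = 336/K)
V(-95 - f(t, -5))/y(E(-6)) = (56 + (-95 - 1*(-5)))/((336/10)) = (56 + (-95 + 5))/((336*(1/10))) = (56 - 90)/(168/5) = -34*5/168 = -85/84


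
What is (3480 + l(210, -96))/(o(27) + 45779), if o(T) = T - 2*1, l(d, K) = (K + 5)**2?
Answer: 11761/45804 ≈ 0.25677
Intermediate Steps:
l(d, K) = (5 + K)**2
o(T) = -2 + T (o(T) = T - 2 = -2 + T)
(3480 + l(210, -96))/(o(27) + 45779) = (3480 + (5 - 96)**2)/((-2 + 27) + 45779) = (3480 + (-91)**2)/(25 + 45779) = (3480 + 8281)/45804 = 11761*(1/45804) = 11761/45804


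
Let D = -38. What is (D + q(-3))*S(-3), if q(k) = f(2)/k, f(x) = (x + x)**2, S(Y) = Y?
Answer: 130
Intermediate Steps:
f(x) = 4*x**2 (f(x) = (2*x)**2 = 4*x**2)
q(k) = 16/k (q(k) = (4*2**2)/k = (4*4)/k = 16/k)
(D + q(-3))*S(-3) = (-38 + 16/(-3))*(-3) = (-38 + 16*(-1/3))*(-3) = (-38 - 16/3)*(-3) = -130/3*(-3) = 130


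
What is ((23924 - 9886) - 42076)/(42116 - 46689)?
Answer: 28038/4573 ≈ 6.1312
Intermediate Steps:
((23924 - 9886) - 42076)/(42116 - 46689) = (14038 - 42076)/(-4573) = -28038*(-1/4573) = 28038/4573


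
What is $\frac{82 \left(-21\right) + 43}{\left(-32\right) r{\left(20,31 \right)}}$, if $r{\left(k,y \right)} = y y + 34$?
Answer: $\frac{1679}{31840} \approx 0.052732$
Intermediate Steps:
$r{\left(k,y \right)} = 34 + y^{2}$ ($r{\left(k,y \right)} = y^{2} + 34 = 34 + y^{2}$)
$\frac{82 \left(-21\right) + 43}{\left(-32\right) r{\left(20,31 \right)}} = \frac{82 \left(-21\right) + 43}{\left(-32\right) \left(34 + 31^{2}\right)} = \frac{-1722 + 43}{\left(-32\right) \left(34 + 961\right)} = - \frac{1679}{\left(-32\right) 995} = - \frac{1679}{-31840} = \left(-1679\right) \left(- \frac{1}{31840}\right) = \frac{1679}{31840}$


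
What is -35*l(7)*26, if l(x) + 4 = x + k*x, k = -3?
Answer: 16380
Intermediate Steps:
l(x) = -4 - 2*x (l(x) = -4 + (x - 3*x) = -4 - 2*x)
-35*l(7)*26 = -35*(-4 - 2*7)*26 = -35*(-4 - 14)*26 = -35*(-18)*26 = 630*26 = 16380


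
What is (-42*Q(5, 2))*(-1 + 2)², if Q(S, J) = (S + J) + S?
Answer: -504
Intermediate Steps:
Q(S, J) = J + 2*S (Q(S, J) = (J + S) + S = J + 2*S)
(-42*Q(5, 2))*(-1 + 2)² = (-42*(2 + 2*5))*(-1 + 2)² = -42*(2 + 10)*1² = -42*12*1 = -504*1 = -504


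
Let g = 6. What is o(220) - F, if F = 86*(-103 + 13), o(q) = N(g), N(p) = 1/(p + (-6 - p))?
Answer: 46439/6 ≈ 7739.8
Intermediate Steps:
N(p) = -1/6 (N(p) = 1/(-6) = -1/6)
o(q) = -1/6
F = -7740 (F = 86*(-90) = -7740)
o(220) - F = -1/6 - 1*(-7740) = -1/6 + 7740 = 46439/6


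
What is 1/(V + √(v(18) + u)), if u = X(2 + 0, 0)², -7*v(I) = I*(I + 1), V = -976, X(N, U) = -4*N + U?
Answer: -3416/3333963 - √742/6667926 ≈ -0.0010287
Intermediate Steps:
X(N, U) = U - 4*N
v(I) = -I*(1 + I)/7 (v(I) = -I*(I + 1)/7 = -I*(1 + I)/7)
u = 64 (u = (0 - 4*(2 + 0))² = (0 - 4*2)² = (0 - 8)² = (-8)² = 64)
1/(V + √(v(18) + u)) = 1/(-976 + √(-⅐*18*(1 + 18) + 64)) = 1/(-976 + √(-⅐*18*19 + 64)) = 1/(-976 + √(-342/7 + 64)) = 1/(-976 + √(106/7)) = 1/(-976 + √742/7)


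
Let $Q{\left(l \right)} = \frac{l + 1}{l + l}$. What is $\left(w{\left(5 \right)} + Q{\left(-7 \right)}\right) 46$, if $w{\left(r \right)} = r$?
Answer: $\frac{1748}{7} \approx 249.71$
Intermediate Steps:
$Q{\left(l \right)} = \frac{1 + l}{2 l}$
$\left(w{\left(5 \right)} + Q{\left(-7 \right)}\right) 46 = \left(5 + \frac{1 - 7}{2 \left(-7\right)}\right) 46 = \left(5 + \frac{1}{2} \left(- \frac{1}{7}\right) \left(-6\right)\right) 46 = \left(5 + \frac{3}{7}\right) 46 = \frac{38}{7} \cdot 46 = \frac{1748}{7}$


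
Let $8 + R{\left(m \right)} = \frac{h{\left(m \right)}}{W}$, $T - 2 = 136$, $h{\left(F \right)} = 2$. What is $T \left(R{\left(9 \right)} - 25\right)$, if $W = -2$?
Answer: $-4692$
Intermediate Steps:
$T = 138$ ($T = 2 + 136 = 138$)
$R{\left(m \right)} = -9$ ($R{\left(m \right)} = -8 + \frac{2}{-2} = -8 + 2 \left(- \frac{1}{2}\right) = -8 - 1 = -9$)
$T \left(R{\left(9 \right)} - 25\right) = 138 \left(-9 - 25\right) = 138 \left(-34\right) = -4692$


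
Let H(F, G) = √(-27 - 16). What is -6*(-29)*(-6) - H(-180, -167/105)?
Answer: -1044 - I*√43 ≈ -1044.0 - 6.5574*I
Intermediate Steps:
H(F, G) = I*√43 (H(F, G) = √(-43) = I*√43)
-6*(-29)*(-6) - H(-180, -167/105) = -6*(-29)*(-6) - I*√43 = 174*(-6) - I*√43 = -1044 - I*√43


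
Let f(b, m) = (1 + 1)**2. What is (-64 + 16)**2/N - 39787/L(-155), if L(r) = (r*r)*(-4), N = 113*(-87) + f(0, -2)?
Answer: 5470079/30463700 ≈ 0.17956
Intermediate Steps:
f(b, m) = 4 (f(b, m) = 2**2 = 4)
N = -9827 (N = 113*(-87) + 4 = -9831 + 4 = -9827)
L(r) = -4*r**2 (L(r) = r**2*(-4) = -4*r**2)
(-64 + 16)**2/N - 39787/L(-155) = (-64 + 16)**2/(-9827) - 39787/((-4*(-155)**2)) = (-48)**2*(-1/9827) - 39787/((-4*24025)) = 2304*(-1/9827) - 39787/(-96100) = -2304/9827 - 39787*(-1/96100) = -2304/9827 + 39787/96100 = 5470079/30463700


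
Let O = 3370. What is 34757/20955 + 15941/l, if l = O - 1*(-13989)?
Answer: 937390418/363757845 ≈ 2.5770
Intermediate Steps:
l = 17359 (l = 3370 - 1*(-13989) = 3370 + 13989 = 17359)
34757/20955 + 15941/l = 34757/20955 + 15941/17359 = 937390418/363757845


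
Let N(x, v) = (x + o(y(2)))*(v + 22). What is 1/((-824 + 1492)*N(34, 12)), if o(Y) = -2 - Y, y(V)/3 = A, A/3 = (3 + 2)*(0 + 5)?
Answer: -1/4383416 ≈ -2.2813e-7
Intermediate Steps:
A = 75 (A = 3*((3 + 2)*(0 + 5)) = 3*(5*5) = 3*25 = 75)
y(V) = 225 (y(V) = 3*75 = 225)
N(x, v) = (-227 + x)*(22 + v) (N(x, v) = (x + (-2 - 1*225))*(v + 22) = (x + (-2 - 225))*(22 + v) = (x - 227)*(22 + v) = (-227 + x)*(22 + v))
1/((-824 + 1492)*N(34, 12)) = 1/((-824 + 1492)*(-4994 - 227*12 + 22*34 + 12*34)) = 1/(668*(-4994 - 2724 + 748 + 408)) = 1/(668*(-6562)) = 1/(-4383416) = -1/4383416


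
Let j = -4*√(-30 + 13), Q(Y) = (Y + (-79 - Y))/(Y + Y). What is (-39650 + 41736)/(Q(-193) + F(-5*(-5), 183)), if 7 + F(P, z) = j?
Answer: -2112029108/47407041 + 1243222624*I*√17/47407041 ≈ -44.551 + 108.13*I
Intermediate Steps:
Q(Y) = -79/(2*Y) (Q(Y) = -79*1/(2*Y) = -79/(2*Y))
j = -4*I*√17 ≈ -16.492*I
F(P, z) = -7 - 4*I*√17
(-39650 + 41736)/(Q(-193) + F(-5*(-5), 183)) = (-39650 + 41736)/(-79/2/(-193) + (-7 - 4*I*√17)) = 2086/(-79/2*(-1/193) + (-7 - 4*I*√17)) = 2086/(79/386 + (-7 - 4*I*√17)) = 2086/(-2623/386 - 4*I*√17)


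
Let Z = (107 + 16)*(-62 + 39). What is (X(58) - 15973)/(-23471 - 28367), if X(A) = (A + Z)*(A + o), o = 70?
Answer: 370661/51838 ≈ 7.1504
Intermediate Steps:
Z = -2829 (Z = 123*(-23) = -2829)
X(A) = (-2829 + A)*(70 + A) (X(A) = (A - 2829)*(A + 70) = (-2829 + A)*(70 + A))
(X(58) - 15973)/(-23471 - 28367) = ((-198030 + 58² - 2759*58) - 15973)/(-23471 - 28367) = ((-198030 + 3364 - 160022) - 15973)/(-51838) = (-354688 - 15973)*(-1/51838) = -370661*(-1/51838) = 370661/51838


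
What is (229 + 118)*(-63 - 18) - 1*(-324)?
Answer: -27783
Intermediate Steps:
(229 + 118)*(-63 - 18) - 1*(-324) = 347*(-81) + 324 = -28107 + 324 = -27783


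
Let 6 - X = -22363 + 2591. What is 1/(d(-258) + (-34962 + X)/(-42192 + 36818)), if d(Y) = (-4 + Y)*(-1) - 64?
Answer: 2687/539618 ≈ 0.0049794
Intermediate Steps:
X = 19778 (X = 6 - (-22363 + 2591) = 6 - 1*(-19772) = 6 + 19772 = 19778)
d(Y) = -60 - Y (d(Y) = (4 - Y) - 64 = -60 - Y)
1/(d(-258) + (-34962 + X)/(-42192 + 36818)) = 1/((-60 - 1*(-258)) + (-34962 + 19778)/(-42192 + 36818)) = 1/((-60 + 258) - 15184/(-5374)) = 1/(198 - 15184*(-1/5374)) = 1/(198 + 7592/2687) = 1/(539618/2687) = 2687/539618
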